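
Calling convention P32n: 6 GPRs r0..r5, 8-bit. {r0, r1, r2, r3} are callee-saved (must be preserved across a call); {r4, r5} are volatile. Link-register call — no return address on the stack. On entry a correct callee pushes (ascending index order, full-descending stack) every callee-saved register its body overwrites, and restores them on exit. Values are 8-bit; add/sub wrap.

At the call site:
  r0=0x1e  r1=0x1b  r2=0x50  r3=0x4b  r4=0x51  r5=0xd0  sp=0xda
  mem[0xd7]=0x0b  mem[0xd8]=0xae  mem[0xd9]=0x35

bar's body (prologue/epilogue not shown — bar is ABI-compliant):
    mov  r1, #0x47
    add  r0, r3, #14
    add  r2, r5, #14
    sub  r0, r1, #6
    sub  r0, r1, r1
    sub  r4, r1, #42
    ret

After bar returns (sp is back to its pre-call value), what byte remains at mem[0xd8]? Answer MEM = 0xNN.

prologue: push r0 → mem[0xd9]=0x1e, sp=0xd9
prologue: push r1 → mem[0xd8]=0x1b, sp=0xd8
prologue: push r2 → mem[0xd7]=0x50, sp=0xd7
body[0] mov  r1, #0x47 → r1=0x47
body[1] add  r0, r3, #14 → r0=0x59
body[2] add  r2, r5, #14 → r2=0xde
body[3] sub  r0, r1, #6 → r0=0x41
body[4] sub  r0, r1, r1 → r0=0x00
body[5] sub  r4, r1, #42 → r4=0x1d
epilogue: pop r2=0x50, sp=0xd8
epilogue: pop r1=0x1b, sp=0xd9
epilogue: pop r0=0x1e, sp=0xda
prologue pushed ['r0', 'r1', 'r2'] at ['0xd9', '0xd8', '0xd7']

MEM = 0x1b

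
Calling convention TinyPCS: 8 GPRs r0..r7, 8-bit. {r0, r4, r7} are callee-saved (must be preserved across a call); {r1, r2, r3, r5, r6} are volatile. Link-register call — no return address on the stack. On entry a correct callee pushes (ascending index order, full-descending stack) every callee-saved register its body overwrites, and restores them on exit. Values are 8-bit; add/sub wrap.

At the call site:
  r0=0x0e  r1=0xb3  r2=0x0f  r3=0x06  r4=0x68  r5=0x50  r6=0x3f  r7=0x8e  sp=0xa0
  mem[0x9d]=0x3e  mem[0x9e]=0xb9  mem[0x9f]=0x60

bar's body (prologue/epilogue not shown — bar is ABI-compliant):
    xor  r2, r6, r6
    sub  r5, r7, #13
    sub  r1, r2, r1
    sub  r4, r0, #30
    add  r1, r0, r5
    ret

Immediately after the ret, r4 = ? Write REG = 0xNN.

REG = 0x68

prologue: push r4 → mem[0x9f]=0x68, sp=0x9f
body[0] xor  r2, r6, r6 → r2=0x00
body[1] sub  r5, r7, #13 → r5=0x81
body[2] sub  r1, r2, r1 → r1=0x4d
body[3] sub  r4, r0, #30 → r4=0xf0
body[4] add  r1, r0, r5 → r1=0x8f
epilogue: pop r4=0x68, sp=0xa0
r4 is callee-saved → restored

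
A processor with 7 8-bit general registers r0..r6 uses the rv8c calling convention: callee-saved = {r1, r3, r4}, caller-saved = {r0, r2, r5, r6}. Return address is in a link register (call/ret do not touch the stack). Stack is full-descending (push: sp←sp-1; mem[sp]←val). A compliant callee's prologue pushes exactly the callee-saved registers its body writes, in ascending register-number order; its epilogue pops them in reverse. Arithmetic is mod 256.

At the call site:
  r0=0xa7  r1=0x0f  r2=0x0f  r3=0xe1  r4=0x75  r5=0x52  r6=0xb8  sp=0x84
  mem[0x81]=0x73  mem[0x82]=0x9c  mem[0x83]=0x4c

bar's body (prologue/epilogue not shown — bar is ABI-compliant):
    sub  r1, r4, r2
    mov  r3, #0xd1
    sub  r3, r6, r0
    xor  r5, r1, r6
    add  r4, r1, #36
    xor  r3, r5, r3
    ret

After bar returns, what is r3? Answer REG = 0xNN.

REG = 0xe1

prologue: push r1 → mem[0x83]=0x0f, sp=0x83
prologue: push r3 → mem[0x82]=0xe1, sp=0x82
prologue: push r4 → mem[0x81]=0x75, sp=0x81
body[0] sub  r1, r4, r2 → r1=0x66
body[1] mov  r3, #0xd1 → r3=0xd1
body[2] sub  r3, r6, r0 → r3=0x11
body[3] xor  r5, r1, r6 → r5=0xde
body[4] add  r4, r1, #36 → r4=0x8a
body[5] xor  r3, r5, r3 → r3=0xcf
epilogue: pop r4=0x75, sp=0x82
epilogue: pop r3=0xe1, sp=0x83
epilogue: pop r1=0x0f, sp=0x84
r3 is callee-saved → restored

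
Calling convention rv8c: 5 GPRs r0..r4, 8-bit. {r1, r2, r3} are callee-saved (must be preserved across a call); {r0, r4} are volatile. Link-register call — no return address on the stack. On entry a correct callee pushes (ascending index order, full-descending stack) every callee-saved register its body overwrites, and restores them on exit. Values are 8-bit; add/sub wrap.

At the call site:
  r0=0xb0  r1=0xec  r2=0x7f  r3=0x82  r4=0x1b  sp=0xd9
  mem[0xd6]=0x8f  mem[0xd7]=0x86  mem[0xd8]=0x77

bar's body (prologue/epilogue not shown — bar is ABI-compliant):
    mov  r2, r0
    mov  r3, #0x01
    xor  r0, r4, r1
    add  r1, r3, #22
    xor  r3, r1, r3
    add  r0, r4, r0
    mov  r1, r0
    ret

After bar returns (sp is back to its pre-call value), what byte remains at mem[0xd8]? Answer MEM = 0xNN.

prologue: push r1 -> mem[0xd8]=0xec, sp=0xd8
prologue: push r2 -> mem[0xd7]=0x7f, sp=0xd7
prologue: push r3 -> mem[0xd6]=0x82, sp=0xd6
body[0] mov  r2, r0 -> r2=0xb0
body[1] mov  r3, #0x01 -> r3=0x01
body[2] xor  r0, r4, r1 -> r0=0xf7
body[3] add  r1, r3, #22 -> r1=0x17
body[4] xor  r3, r1, r3 -> r3=0x16
body[5] add  r0, r4, r0 -> r0=0x12
body[6] mov  r1, r0 -> r1=0x12
epilogue: pop r3=0x82, sp=0xd7
epilogue: pop r2=0x7f, sp=0xd8
epilogue: pop r1=0xec, sp=0xd9
prologue pushed ['r1', 'r2', 'r3'] at ['0xd8', '0xd7', '0xd6']

MEM = 0xec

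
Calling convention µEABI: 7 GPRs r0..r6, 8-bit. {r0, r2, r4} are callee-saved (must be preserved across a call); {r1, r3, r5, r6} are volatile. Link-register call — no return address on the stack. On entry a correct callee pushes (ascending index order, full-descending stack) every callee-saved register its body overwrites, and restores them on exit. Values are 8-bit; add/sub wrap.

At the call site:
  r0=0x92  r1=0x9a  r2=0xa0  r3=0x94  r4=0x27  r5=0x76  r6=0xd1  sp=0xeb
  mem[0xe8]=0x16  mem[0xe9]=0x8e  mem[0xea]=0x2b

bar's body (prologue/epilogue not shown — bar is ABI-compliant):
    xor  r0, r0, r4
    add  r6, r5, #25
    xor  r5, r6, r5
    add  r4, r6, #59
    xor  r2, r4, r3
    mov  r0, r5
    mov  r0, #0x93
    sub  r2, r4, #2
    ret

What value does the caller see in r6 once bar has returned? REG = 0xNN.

REG = 0x8f

prologue: push r0 -> mem[0xea]=0x92, sp=0xea
prologue: push r2 -> mem[0xe9]=0xa0, sp=0xe9
prologue: push r4 -> mem[0xe8]=0x27, sp=0xe8
body[0] xor  r0, r0, r4 -> r0=0xb5
body[1] add  r6, r5, #25 -> r6=0x8f
body[2] xor  r5, r6, r5 -> r5=0xf9
body[3] add  r4, r6, #59 -> r4=0xca
body[4] xor  r2, r4, r3 -> r2=0x5e
body[5] mov  r0, r5 -> r0=0xf9
body[6] mov  r0, #0x93 -> r0=0x93
body[7] sub  r2, r4, #2 -> r2=0xc8
epilogue: pop r4=0x27, sp=0xe9
epilogue: pop r2=0xa0, sp=0xea
epilogue: pop r0=0x92, sp=0xeb
r6 is caller-saved -> body value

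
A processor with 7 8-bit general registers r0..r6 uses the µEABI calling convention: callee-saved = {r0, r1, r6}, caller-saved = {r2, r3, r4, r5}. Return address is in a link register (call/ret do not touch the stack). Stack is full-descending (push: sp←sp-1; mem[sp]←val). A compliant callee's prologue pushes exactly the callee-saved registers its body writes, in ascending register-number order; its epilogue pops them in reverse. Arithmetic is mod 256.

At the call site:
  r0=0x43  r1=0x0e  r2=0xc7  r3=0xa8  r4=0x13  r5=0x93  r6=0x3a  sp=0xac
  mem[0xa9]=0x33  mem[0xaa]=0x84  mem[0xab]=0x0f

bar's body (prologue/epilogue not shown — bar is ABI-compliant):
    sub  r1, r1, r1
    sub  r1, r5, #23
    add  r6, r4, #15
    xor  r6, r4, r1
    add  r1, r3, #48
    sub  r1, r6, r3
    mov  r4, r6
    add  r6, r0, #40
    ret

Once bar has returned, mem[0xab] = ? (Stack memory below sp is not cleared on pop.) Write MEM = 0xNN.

prologue: push r1 → mem[0xab]=0x0e, sp=0xab
prologue: push r6 → mem[0xaa]=0x3a, sp=0xaa
body[0] sub  r1, r1, r1 → r1=0x00
body[1] sub  r1, r5, #23 → r1=0x7c
body[2] add  r6, r4, #15 → r6=0x22
body[3] xor  r6, r4, r1 → r6=0x6f
body[4] add  r1, r3, #48 → r1=0xd8
body[5] sub  r1, r6, r3 → r1=0xc7
body[6] mov  r4, r6 → r4=0x6f
body[7] add  r6, r0, #40 → r6=0x6b
epilogue: pop r6=0x3a, sp=0xab
epilogue: pop r1=0x0e, sp=0xac
prologue pushed ['r1', 'r6'] at ['0xab', '0xaa']

MEM = 0x0e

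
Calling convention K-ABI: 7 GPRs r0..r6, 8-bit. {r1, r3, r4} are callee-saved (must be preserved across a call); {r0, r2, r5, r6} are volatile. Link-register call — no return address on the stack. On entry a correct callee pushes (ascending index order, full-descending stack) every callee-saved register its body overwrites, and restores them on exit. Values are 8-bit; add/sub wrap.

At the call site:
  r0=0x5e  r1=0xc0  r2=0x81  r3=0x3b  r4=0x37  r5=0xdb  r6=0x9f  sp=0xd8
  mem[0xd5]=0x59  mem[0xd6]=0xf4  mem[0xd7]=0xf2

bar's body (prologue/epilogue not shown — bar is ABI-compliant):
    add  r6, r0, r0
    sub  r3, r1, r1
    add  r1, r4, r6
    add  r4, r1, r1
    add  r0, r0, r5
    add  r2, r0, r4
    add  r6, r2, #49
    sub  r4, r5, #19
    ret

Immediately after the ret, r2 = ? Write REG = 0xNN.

prologue: push r1 -> mem[0xd7]=0xc0, sp=0xd7
prologue: push r3 -> mem[0xd6]=0x3b, sp=0xd6
prologue: push r4 -> mem[0xd5]=0x37, sp=0xd5
body[0] add  r6, r0, r0 -> r6=0xbc
body[1] sub  r3, r1, r1 -> r3=0x00
body[2] add  r1, r4, r6 -> r1=0xf3
body[3] add  r4, r1, r1 -> r4=0xe6
body[4] add  r0, r0, r5 -> r0=0x39
body[5] add  r2, r0, r4 -> r2=0x1f
body[6] add  r6, r2, #49 -> r6=0x50
body[7] sub  r4, r5, #19 -> r4=0xc8
epilogue: pop r4=0x37, sp=0xd6
epilogue: pop r3=0x3b, sp=0xd7
epilogue: pop r1=0xc0, sp=0xd8
r2 is caller-saved -> body value

REG = 0x1f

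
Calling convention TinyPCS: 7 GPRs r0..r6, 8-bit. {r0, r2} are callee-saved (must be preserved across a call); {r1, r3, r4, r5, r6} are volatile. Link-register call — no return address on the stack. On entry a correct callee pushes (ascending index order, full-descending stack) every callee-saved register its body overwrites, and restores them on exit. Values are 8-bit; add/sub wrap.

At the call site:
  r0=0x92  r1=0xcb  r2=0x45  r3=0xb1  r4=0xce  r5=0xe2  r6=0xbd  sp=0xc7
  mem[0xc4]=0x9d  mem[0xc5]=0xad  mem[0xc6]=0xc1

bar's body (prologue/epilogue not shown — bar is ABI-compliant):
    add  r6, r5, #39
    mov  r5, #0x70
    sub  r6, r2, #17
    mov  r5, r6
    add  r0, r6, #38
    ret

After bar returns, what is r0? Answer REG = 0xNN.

prologue: push r0 -> mem[0xc6]=0x92, sp=0xc6
body[0] add  r6, r5, #39 -> r6=0x09
body[1] mov  r5, #0x70 -> r5=0x70
body[2] sub  r6, r2, #17 -> r6=0x34
body[3] mov  r5, r6 -> r5=0x34
body[4] add  r0, r6, #38 -> r0=0x5a
epilogue: pop r0=0x92, sp=0xc7
r0 is callee-saved -> restored

REG = 0x92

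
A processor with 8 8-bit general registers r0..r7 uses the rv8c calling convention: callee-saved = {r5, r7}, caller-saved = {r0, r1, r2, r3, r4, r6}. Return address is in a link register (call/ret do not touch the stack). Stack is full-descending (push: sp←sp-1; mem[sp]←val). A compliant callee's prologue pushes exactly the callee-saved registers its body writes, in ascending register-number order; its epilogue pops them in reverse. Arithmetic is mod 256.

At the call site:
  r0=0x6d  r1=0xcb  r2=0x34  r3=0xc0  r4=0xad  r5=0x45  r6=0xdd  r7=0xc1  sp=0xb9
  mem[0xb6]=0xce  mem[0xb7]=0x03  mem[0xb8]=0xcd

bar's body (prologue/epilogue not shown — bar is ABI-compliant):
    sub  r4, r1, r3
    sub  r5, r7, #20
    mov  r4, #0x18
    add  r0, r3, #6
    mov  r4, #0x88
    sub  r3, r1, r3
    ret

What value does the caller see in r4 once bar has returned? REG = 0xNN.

REG = 0x88

prologue: push r5 -> mem[0xb8]=0x45, sp=0xb8
body[0] sub  r4, r1, r3 -> r4=0x0b
body[1] sub  r5, r7, #20 -> r5=0xad
body[2] mov  r4, #0x18 -> r4=0x18
body[3] add  r0, r3, #6 -> r0=0xc6
body[4] mov  r4, #0x88 -> r4=0x88
body[5] sub  r3, r1, r3 -> r3=0x0b
epilogue: pop r5=0x45, sp=0xb9
r4 is caller-saved -> body value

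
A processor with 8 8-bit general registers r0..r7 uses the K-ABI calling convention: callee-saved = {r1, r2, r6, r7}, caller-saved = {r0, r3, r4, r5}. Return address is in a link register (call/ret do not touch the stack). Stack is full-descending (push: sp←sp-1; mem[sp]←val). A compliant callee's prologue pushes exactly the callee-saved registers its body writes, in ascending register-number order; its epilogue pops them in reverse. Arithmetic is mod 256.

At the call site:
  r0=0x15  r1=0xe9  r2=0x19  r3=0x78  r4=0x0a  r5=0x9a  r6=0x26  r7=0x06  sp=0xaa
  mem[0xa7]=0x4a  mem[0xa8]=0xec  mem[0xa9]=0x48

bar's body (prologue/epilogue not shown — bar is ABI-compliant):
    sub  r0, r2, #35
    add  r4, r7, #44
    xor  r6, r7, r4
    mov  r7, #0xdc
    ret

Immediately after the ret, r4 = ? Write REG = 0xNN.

REG = 0x32

prologue: push r6 → mem[0xa9]=0x26, sp=0xa9
prologue: push r7 → mem[0xa8]=0x06, sp=0xa8
body[0] sub  r0, r2, #35 → r0=0xf6
body[1] add  r4, r7, #44 → r4=0x32
body[2] xor  r6, r7, r4 → r6=0x34
body[3] mov  r7, #0xdc → r7=0xdc
epilogue: pop r7=0x06, sp=0xa9
epilogue: pop r6=0x26, sp=0xaa
r4 is caller-saved → body value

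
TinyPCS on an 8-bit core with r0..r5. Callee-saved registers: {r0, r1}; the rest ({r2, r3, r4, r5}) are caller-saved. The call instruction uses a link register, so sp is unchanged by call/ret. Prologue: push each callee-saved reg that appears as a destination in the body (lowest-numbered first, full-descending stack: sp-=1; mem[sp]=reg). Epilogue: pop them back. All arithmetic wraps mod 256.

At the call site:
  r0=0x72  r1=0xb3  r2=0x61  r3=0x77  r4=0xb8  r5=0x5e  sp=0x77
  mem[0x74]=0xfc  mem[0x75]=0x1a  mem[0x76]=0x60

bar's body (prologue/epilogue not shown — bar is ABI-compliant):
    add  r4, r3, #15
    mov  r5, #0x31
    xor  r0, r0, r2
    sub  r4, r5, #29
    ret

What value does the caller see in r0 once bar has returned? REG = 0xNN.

REG = 0x72

prologue: push r0 -> mem[0x76]=0x72, sp=0x76
body[0] add  r4, r3, #15 -> r4=0x86
body[1] mov  r5, #0x31 -> r5=0x31
body[2] xor  r0, r0, r2 -> r0=0x13
body[3] sub  r4, r5, #29 -> r4=0x14
epilogue: pop r0=0x72, sp=0x77
r0 is callee-saved -> restored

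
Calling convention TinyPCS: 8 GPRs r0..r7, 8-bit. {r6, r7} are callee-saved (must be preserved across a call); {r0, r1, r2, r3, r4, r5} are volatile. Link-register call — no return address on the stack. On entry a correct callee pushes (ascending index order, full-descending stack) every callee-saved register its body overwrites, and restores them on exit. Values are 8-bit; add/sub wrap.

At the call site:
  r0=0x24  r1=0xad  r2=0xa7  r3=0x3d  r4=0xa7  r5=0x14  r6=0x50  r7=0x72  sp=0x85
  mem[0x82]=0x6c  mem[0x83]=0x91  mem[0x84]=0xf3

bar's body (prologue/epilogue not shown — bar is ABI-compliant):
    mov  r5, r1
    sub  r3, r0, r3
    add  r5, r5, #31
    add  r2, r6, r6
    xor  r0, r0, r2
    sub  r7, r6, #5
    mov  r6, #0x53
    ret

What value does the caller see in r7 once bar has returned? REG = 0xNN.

prologue: push r6 -> mem[0x84]=0x50, sp=0x84
prologue: push r7 -> mem[0x83]=0x72, sp=0x83
body[0] mov  r5, r1 -> r5=0xad
body[1] sub  r3, r0, r3 -> r3=0xe7
body[2] add  r5, r5, #31 -> r5=0xcc
body[3] add  r2, r6, r6 -> r2=0xa0
body[4] xor  r0, r0, r2 -> r0=0x84
body[5] sub  r7, r6, #5 -> r7=0x4b
body[6] mov  r6, #0x53 -> r6=0x53
epilogue: pop r7=0x72, sp=0x84
epilogue: pop r6=0x50, sp=0x85
r7 is callee-saved -> restored

REG = 0x72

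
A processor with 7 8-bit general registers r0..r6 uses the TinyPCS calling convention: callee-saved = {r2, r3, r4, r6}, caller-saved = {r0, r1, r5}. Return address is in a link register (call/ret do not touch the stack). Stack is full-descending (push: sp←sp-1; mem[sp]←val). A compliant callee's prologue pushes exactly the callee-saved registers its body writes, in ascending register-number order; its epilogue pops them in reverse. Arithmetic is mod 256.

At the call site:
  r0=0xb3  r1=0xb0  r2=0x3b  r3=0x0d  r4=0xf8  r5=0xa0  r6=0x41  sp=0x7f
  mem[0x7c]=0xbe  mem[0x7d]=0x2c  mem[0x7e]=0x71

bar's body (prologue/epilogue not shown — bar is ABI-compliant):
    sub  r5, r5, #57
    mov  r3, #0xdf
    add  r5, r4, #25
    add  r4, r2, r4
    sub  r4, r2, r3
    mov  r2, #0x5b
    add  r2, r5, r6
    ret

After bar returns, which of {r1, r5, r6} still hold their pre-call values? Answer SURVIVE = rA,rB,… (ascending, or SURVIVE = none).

prologue: push r2 -> mem[0x7e]=0x3b, sp=0x7e
prologue: push r3 -> mem[0x7d]=0x0d, sp=0x7d
prologue: push r4 -> mem[0x7c]=0xf8, sp=0x7c
body[0] sub  r5, r5, #57 -> r5=0x67
body[1] mov  r3, #0xdf -> r3=0xdf
body[2] add  r5, r4, #25 -> r5=0x11
body[3] add  r4, r2, r4 -> r4=0x33
body[4] sub  r4, r2, r3 -> r4=0x5c
body[5] mov  r2, #0x5b -> r2=0x5b
body[6] add  r2, r5, r6 -> r2=0x52
epilogue: pop r4=0xf8, sp=0x7d
epilogue: pop r3=0x0d, sp=0x7e
epilogue: pop r2=0x3b, sp=0x7f
r1: caller-saved, written=False
r5: caller-saved, written=True
r6: callee-saved, written=False

SURVIVE = r1,r6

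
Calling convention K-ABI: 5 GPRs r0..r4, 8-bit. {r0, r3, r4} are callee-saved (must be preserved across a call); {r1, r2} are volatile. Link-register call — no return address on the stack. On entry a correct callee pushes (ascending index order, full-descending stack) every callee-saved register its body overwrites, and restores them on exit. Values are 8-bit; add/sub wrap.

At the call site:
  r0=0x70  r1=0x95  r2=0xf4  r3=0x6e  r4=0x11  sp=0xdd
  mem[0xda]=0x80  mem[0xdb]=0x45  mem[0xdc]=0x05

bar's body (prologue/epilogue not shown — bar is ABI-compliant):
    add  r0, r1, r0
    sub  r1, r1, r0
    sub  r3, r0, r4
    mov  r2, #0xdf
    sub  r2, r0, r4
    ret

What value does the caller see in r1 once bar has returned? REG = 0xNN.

prologue: push r0 → mem[0xdc]=0x70, sp=0xdc
prologue: push r3 → mem[0xdb]=0x6e, sp=0xdb
body[0] add  r0, r1, r0 → r0=0x05
body[1] sub  r1, r1, r0 → r1=0x90
body[2] sub  r3, r0, r4 → r3=0xf4
body[3] mov  r2, #0xdf → r2=0xdf
body[4] sub  r2, r0, r4 → r2=0xf4
epilogue: pop r3=0x6e, sp=0xdc
epilogue: pop r0=0x70, sp=0xdd
r1 is caller-saved → body value

REG = 0x90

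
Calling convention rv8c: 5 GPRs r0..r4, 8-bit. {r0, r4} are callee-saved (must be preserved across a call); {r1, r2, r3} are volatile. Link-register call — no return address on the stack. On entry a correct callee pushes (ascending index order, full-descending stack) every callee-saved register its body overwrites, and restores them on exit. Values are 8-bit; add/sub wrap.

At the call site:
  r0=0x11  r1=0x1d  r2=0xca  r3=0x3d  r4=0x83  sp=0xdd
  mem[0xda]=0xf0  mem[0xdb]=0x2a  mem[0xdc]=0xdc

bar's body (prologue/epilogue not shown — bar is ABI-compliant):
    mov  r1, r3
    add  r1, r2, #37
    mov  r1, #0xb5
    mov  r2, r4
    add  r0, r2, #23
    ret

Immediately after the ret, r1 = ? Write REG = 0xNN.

REG = 0xb5

prologue: push r0 → mem[0xdc]=0x11, sp=0xdc
body[0] mov  r1, r3 → r1=0x3d
body[1] add  r1, r2, #37 → r1=0xef
body[2] mov  r1, #0xb5 → r1=0xb5
body[3] mov  r2, r4 → r2=0x83
body[4] add  r0, r2, #23 → r0=0x9a
epilogue: pop r0=0x11, sp=0xdd
r1 is caller-saved → body value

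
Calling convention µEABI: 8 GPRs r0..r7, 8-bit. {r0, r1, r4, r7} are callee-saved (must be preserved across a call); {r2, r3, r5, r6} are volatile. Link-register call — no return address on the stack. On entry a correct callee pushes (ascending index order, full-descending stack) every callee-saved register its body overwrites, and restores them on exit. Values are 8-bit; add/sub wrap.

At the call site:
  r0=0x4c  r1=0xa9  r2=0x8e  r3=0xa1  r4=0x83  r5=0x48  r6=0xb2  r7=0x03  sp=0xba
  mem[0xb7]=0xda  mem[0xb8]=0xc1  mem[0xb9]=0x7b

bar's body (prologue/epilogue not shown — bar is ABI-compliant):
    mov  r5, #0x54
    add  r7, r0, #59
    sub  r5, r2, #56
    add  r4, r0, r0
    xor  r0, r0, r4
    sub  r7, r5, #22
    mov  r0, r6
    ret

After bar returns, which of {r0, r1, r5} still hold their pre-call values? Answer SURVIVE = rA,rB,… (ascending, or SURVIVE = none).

prologue: push r0 → mem[0xb9]=0x4c, sp=0xb9
prologue: push r4 → mem[0xb8]=0x83, sp=0xb8
prologue: push r7 → mem[0xb7]=0x03, sp=0xb7
body[0] mov  r5, #0x54 → r5=0x54
body[1] add  r7, r0, #59 → r7=0x87
body[2] sub  r5, r2, #56 → r5=0x56
body[3] add  r4, r0, r0 → r4=0x98
body[4] xor  r0, r0, r4 → r0=0xd4
body[5] sub  r7, r5, #22 → r7=0x40
body[6] mov  r0, r6 → r0=0xb2
epilogue: pop r7=0x03, sp=0xb8
epilogue: pop r4=0x83, sp=0xb9
epilogue: pop r0=0x4c, sp=0xba
r0: callee-saved, written=True
r1: callee-saved, written=False
r5: caller-saved, written=True

SURVIVE = r0,r1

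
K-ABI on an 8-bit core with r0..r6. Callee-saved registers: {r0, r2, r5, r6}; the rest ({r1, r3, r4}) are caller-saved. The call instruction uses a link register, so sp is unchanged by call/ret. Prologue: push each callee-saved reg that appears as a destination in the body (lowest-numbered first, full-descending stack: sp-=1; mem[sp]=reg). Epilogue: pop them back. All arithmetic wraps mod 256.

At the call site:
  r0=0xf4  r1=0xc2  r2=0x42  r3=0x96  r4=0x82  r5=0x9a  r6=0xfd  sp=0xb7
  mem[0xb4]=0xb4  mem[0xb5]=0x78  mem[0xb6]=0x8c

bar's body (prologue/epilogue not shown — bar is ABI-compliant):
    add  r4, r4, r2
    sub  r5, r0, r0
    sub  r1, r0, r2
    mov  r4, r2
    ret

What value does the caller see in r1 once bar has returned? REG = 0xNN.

REG = 0xb2

prologue: push r5 → mem[0xb6]=0x9a, sp=0xb6
body[0] add  r4, r4, r2 → r4=0xc4
body[1] sub  r5, r0, r0 → r5=0x00
body[2] sub  r1, r0, r2 → r1=0xb2
body[3] mov  r4, r2 → r4=0x42
epilogue: pop r5=0x9a, sp=0xb7
r1 is caller-saved → body value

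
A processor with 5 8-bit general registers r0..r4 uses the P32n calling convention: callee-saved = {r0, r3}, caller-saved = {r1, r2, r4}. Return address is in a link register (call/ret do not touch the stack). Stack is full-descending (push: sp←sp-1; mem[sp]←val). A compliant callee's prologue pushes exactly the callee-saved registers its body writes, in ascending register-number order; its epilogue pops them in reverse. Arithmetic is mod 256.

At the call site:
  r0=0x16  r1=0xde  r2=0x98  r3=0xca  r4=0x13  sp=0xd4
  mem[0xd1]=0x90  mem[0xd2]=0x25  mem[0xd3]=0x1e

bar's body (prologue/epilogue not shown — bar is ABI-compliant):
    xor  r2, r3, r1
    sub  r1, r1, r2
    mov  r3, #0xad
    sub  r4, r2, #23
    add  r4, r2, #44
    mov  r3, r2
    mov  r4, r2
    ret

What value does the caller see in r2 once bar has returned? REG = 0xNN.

REG = 0x14

prologue: push r3 → mem[0xd3]=0xca, sp=0xd3
body[0] xor  r2, r3, r1 → r2=0x14
body[1] sub  r1, r1, r2 → r1=0xca
body[2] mov  r3, #0xad → r3=0xad
body[3] sub  r4, r2, #23 → r4=0xfd
body[4] add  r4, r2, #44 → r4=0x40
body[5] mov  r3, r2 → r3=0x14
body[6] mov  r4, r2 → r4=0x14
epilogue: pop r3=0xca, sp=0xd4
r2 is caller-saved → body value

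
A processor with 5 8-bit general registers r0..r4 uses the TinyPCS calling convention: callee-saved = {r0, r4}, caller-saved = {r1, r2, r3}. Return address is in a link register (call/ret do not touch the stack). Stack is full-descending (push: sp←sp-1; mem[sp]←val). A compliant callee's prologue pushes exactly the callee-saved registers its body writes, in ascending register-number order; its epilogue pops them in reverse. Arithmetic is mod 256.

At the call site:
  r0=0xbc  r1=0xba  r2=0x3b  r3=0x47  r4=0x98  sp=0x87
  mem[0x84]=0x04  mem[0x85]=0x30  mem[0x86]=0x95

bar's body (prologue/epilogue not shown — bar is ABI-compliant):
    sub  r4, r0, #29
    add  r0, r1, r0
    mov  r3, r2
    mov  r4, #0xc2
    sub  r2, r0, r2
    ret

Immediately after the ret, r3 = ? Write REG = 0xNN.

REG = 0x3b

prologue: push r0 → mem[0x86]=0xbc, sp=0x86
prologue: push r4 → mem[0x85]=0x98, sp=0x85
body[0] sub  r4, r0, #29 → r4=0x9f
body[1] add  r0, r1, r0 → r0=0x76
body[2] mov  r3, r2 → r3=0x3b
body[3] mov  r4, #0xc2 → r4=0xc2
body[4] sub  r2, r0, r2 → r2=0x3b
epilogue: pop r4=0x98, sp=0x86
epilogue: pop r0=0xbc, sp=0x87
r3 is caller-saved → body value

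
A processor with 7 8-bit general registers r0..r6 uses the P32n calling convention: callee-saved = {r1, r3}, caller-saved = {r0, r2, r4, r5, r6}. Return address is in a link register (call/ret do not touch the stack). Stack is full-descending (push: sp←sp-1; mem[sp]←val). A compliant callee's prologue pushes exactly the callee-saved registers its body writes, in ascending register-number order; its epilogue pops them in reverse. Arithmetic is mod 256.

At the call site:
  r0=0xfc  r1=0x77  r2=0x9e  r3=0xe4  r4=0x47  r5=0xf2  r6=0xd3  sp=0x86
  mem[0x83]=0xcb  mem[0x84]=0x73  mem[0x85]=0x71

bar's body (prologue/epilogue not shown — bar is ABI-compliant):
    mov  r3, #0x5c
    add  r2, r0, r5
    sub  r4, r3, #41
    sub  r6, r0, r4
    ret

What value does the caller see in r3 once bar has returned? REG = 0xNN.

prologue: push r3 -> mem[0x85]=0xe4, sp=0x85
body[0] mov  r3, #0x5c -> r3=0x5c
body[1] add  r2, r0, r5 -> r2=0xee
body[2] sub  r4, r3, #41 -> r4=0x33
body[3] sub  r6, r0, r4 -> r6=0xc9
epilogue: pop r3=0xe4, sp=0x86
r3 is callee-saved -> restored

REG = 0xe4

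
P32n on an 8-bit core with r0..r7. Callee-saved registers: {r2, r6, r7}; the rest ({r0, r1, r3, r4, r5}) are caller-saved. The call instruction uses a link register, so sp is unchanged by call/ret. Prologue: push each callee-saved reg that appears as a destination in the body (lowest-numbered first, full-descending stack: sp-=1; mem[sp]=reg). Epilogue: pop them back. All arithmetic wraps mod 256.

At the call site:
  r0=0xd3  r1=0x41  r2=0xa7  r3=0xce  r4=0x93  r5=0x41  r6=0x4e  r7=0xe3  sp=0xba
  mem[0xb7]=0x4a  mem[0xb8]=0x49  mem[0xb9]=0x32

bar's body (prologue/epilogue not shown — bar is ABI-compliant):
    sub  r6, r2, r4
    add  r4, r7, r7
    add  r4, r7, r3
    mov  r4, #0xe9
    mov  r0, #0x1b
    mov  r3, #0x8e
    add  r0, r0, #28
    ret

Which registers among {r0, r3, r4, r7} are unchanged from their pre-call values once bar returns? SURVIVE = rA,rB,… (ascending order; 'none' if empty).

prologue: push r6 -> mem[0xb9]=0x4e, sp=0xb9
body[0] sub  r6, r2, r4 -> r6=0x14
body[1] add  r4, r7, r7 -> r4=0xc6
body[2] add  r4, r7, r3 -> r4=0xb1
body[3] mov  r4, #0xe9 -> r4=0xe9
body[4] mov  r0, #0x1b -> r0=0x1b
body[5] mov  r3, #0x8e -> r3=0x8e
body[6] add  r0, r0, #28 -> r0=0x37
epilogue: pop r6=0x4e, sp=0xba
r0: caller-saved, written=True
r3: caller-saved, written=True
r4: caller-saved, written=True
r7: callee-saved, written=False

SURVIVE = r7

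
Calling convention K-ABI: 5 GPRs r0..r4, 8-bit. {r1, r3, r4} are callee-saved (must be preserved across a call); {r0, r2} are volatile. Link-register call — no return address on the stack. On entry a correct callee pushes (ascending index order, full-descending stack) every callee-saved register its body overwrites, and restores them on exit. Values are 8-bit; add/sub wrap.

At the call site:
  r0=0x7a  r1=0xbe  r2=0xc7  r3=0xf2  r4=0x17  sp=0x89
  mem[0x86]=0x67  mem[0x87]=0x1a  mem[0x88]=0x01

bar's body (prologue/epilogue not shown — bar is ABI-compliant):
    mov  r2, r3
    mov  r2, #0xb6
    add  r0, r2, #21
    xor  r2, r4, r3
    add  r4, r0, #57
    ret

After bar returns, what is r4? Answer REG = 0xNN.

REG = 0x17

prologue: push r4 → mem[0x88]=0x17, sp=0x88
body[0] mov  r2, r3 → r2=0xf2
body[1] mov  r2, #0xb6 → r2=0xb6
body[2] add  r0, r2, #21 → r0=0xcb
body[3] xor  r2, r4, r3 → r2=0xe5
body[4] add  r4, r0, #57 → r4=0x04
epilogue: pop r4=0x17, sp=0x89
r4 is callee-saved → restored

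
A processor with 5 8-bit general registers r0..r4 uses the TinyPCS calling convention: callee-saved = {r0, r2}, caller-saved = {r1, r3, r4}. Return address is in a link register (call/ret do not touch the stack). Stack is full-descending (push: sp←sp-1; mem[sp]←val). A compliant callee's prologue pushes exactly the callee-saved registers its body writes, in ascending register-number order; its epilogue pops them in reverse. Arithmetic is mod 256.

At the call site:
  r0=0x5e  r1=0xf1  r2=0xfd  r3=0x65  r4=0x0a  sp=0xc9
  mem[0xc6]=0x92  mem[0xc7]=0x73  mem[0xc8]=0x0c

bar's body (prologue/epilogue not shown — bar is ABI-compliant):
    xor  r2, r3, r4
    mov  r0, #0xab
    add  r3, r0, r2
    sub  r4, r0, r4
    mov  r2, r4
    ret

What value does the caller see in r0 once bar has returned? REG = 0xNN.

prologue: push r0 → mem[0xc8]=0x5e, sp=0xc8
prologue: push r2 → mem[0xc7]=0xfd, sp=0xc7
body[0] xor  r2, r3, r4 → r2=0x6f
body[1] mov  r0, #0xab → r0=0xab
body[2] add  r3, r0, r2 → r3=0x1a
body[3] sub  r4, r0, r4 → r4=0xa1
body[4] mov  r2, r4 → r2=0xa1
epilogue: pop r2=0xfd, sp=0xc8
epilogue: pop r0=0x5e, sp=0xc9
r0 is callee-saved → restored

REG = 0x5e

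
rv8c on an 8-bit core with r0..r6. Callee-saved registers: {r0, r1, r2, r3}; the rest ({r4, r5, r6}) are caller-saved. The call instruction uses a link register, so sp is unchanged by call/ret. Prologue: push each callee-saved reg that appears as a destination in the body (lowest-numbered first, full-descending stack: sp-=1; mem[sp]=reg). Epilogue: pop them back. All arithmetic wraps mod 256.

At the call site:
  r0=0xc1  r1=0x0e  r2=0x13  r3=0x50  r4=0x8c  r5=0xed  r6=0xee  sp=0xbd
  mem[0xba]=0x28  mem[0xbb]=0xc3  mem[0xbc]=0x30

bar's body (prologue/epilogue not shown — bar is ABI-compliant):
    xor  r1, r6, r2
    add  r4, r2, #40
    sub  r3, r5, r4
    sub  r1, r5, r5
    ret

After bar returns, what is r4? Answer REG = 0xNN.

REG = 0x3b

prologue: push r1 -> mem[0xbc]=0x0e, sp=0xbc
prologue: push r3 -> mem[0xbb]=0x50, sp=0xbb
body[0] xor  r1, r6, r2 -> r1=0xfd
body[1] add  r4, r2, #40 -> r4=0x3b
body[2] sub  r3, r5, r4 -> r3=0xb2
body[3] sub  r1, r5, r5 -> r1=0x00
epilogue: pop r3=0x50, sp=0xbc
epilogue: pop r1=0x0e, sp=0xbd
r4 is caller-saved -> body value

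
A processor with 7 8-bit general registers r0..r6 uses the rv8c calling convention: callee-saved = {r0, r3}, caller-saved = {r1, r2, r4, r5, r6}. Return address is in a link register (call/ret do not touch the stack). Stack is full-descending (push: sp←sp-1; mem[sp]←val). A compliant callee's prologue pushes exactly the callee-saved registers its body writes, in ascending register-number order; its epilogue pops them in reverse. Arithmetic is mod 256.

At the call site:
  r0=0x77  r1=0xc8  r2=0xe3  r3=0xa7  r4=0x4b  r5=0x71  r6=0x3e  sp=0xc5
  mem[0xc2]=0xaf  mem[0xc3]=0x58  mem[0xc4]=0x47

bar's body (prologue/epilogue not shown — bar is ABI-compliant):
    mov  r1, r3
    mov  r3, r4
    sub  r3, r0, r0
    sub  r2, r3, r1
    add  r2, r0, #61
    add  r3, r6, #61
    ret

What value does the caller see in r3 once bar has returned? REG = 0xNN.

REG = 0xa7

prologue: push r3 -> mem[0xc4]=0xa7, sp=0xc4
body[0] mov  r1, r3 -> r1=0xa7
body[1] mov  r3, r4 -> r3=0x4b
body[2] sub  r3, r0, r0 -> r3=0x00
body[3] sub  r2, r3, r1 -> r2=0x59
body[4] add  r2, r0, #61 -> r2=0xb4
body[5] add  r3, r6, #61 -> r3=0x7b
epilogue: pop r3=0xa7, sp=0xc5
r3 is callee-saved -> restored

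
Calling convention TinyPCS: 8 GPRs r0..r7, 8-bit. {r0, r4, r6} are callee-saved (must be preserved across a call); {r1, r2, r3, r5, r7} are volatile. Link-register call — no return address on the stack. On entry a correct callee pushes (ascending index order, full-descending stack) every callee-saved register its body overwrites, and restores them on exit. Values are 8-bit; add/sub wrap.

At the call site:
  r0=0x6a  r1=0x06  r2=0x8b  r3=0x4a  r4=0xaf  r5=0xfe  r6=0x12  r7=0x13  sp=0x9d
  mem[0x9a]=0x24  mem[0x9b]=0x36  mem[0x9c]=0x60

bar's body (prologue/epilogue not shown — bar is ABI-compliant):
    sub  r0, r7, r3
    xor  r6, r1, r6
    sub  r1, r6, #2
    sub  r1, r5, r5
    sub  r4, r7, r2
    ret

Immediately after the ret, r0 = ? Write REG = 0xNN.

prologue: push r0 → mem[0x9c]=0x6a, sp=0x9c
prologue: push r4 → mem[0x9b]=0xaf, sp=0x9b
prologue: push r6 → mem[0x9a]=0x12, sp=0x9a
body[0] sub  r0, r7, r3 → r0=0xc9
body[1] xor  r6, r1, r6 → r6=0x14
body[2] sub  r1, r6, #2 → r1=0x12
body[3] sub  r1, r5, r5 → r1=0x00
body[4] sub  r4, r7, r2 → r4=0x88
epilogue: pop r6=0x12, sp=0x9b
epilogue: pop r4=0xaf, sp=0x9c
epilogue: pop r0=0x6a, sp=0x9d
r0 is callee-saved → restored

REG = 0x6a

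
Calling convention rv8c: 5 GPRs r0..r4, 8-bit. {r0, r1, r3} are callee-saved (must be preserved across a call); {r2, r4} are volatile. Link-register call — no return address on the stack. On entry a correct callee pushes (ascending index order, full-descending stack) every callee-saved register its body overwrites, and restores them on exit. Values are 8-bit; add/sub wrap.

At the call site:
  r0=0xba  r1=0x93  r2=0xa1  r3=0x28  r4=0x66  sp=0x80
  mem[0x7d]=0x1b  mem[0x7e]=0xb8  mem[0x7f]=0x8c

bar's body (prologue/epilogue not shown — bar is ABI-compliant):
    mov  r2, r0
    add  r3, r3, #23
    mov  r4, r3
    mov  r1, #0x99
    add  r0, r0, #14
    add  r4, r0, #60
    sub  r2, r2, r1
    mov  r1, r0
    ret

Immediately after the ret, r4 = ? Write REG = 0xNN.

prologue: push r0 → mem[0x7f]=0xba, sp=0x7f
prologue: push r1 → mem[0x7e]=0x93, sp=0x7e
prologue: push r3 → mem[0x7d]=0x28, sp=0x7d
body[0] mov  r2, r0 → r2=0xba
body[1] add  r3, r3, #23 → r3=0x3f
body[2] mov  r4, r3 → r4=0x3f
body[3] mov  r1, #0x99 → r1=0x99
body[4] add  r0, r0, #14 → r0=0xc8
body[5] add  r4, r0, #60 → r4=0x04
body[6] sub  r2, r2, r1 → r2=0x21
body[7] mov  r1, r0 → r1=0xc8
epilogue: pop r3=0x28, sp=0x7e
epilogue: pop r1=0x93, sp=0x7f
epilogue: pop r0=0xba, sp=0x80
r4 is caller-saved → body value

REG = 0x04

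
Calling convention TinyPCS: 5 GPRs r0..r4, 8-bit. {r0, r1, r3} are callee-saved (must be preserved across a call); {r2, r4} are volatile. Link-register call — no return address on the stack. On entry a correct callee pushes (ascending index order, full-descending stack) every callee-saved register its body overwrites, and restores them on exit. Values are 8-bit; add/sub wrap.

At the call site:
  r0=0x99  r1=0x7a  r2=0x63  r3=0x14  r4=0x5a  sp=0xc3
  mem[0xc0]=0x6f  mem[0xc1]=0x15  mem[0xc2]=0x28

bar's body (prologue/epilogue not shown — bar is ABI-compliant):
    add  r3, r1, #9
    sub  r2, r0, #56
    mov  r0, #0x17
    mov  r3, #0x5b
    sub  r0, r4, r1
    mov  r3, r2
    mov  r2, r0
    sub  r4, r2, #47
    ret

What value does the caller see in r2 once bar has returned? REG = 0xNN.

prologue: push r0 → mem[0xc2]=0x99, sp=0xc2
prologue: push r3 → mem[0xc1]=0x14, sp=0xc1
body[0] add  r3, r1, #9 → r3=0x83
body[1] sub  r2, r0, #56 → r2=0x61
body[2] mov  r0, #0x17 → r0=0x17
body[3] mov  r3, #0x5b → r3=0x5b
body[4] sub  r0, r4, r1 → r0=0xe0
body[5] mov  r3, r2 → r3=0x61
body[6] mov  r2, r0 → r2=0xe0
body[7] sub  r4, r2, #47 → r4=0xb1
epilogue: pop r3=0x14, sp=0xc2
epilogue: pop r0=0x99, sp=0xc3
r2 is caller-saved → body value

REG = 0xe0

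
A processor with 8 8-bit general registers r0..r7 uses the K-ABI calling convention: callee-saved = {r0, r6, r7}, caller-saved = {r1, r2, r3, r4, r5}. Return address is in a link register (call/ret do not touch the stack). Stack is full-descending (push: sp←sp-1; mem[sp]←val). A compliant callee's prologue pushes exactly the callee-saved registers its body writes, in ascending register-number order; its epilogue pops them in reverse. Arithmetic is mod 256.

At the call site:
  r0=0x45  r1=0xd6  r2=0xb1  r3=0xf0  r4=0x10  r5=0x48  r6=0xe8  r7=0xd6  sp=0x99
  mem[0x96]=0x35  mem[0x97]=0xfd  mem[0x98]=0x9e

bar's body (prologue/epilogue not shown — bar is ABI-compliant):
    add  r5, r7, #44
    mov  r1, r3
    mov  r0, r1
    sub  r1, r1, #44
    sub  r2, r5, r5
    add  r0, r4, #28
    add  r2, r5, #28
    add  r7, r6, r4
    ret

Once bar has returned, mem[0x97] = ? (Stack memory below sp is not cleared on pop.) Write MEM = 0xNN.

prologue: push r0 → mem[0x98]=0x45, sp=0x98
prologue: push r7 → mem[0x97]=0xd6, sp=0x97
body[0] add  r5, r7, #44 → r5=0x02
body[1] mov  r1, r3 → r1=0xf0
body[2] mov  r0, r1 → r0=0xf0
body[3] sub  r1, r1, #44 → r1=0xc4
body[4] sub  r2, r5, r5 → r2=0x00
body[5] add  r0, r4, #28 → r0=0x2c
body[6] add  r2, r5, #28 → r2=0x1e
body[7] add  r7, r6, r4 → r7=0xf8
epilogue: pop r7=0xd6, sp=0x98
epilogue: pop r0=0x45, sp=0x99
prologue pushed ['r0', 'r7'] at ['0x98', '0x97']

MEM = 0xd6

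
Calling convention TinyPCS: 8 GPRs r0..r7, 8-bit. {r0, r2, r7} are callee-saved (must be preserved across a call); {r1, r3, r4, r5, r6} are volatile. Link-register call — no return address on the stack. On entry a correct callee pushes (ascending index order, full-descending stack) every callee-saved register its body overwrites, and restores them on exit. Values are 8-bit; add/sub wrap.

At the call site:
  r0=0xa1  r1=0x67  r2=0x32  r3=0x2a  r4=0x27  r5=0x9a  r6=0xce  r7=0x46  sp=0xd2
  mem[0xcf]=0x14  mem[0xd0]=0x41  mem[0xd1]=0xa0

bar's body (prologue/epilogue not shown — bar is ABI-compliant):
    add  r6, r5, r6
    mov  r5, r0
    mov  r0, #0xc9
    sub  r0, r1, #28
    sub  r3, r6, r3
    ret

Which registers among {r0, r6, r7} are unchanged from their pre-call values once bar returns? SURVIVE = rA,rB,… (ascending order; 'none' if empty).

SURVIVE = r0,r7

prologue: push r0 -> mem[0xd1]=0xa1, sp=0xd1
body[0] add  r6, r5, r6 -> r6=0x68
body[1] mov  r5, r0 -> r5=0xa1
body[2] mov  r0, #0xc9 -> r0=0xc9
body[3] sub  r0, r1, #28 -> r0=0x4b
body[4] sub  r3, r6, r3 -> r3=0x3e
epilogue: pop r0=0xa1, sp=0xd2
r0: callee-saved, written=True
r6: caller-saved, written=True
r7: callee-saved, written=False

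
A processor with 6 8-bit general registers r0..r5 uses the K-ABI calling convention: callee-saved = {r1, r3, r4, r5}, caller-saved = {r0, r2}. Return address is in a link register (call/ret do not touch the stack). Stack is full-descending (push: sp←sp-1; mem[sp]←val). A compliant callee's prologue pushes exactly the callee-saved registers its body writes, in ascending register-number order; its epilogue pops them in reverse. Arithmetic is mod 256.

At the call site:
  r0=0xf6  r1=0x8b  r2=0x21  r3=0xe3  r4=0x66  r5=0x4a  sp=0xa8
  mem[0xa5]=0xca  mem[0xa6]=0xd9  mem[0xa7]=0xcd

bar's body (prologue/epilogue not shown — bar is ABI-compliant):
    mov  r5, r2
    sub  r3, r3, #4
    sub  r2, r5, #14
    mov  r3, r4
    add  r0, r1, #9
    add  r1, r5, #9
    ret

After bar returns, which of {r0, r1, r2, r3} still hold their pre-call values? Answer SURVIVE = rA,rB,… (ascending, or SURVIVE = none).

prologue: push r1 → mem[0xa7]=0x8b, sp=0xa7
prologue: push r3 → mem[0xa6]=0xe3, sp=0xa6
prologue: push r5 → mem[0xa5]=0x4a, sp=0xa5
body[0] mov  r5, r2 → r5=0x21
body[1] sub  r3, r3, #4 → r3=0xdf
body[2] sub  r2, r5, #14 → r2=0x13
body[3] mov  r3, r4 → r3=0x66
body[4] add  r0, r1, #9 → r0=0x94
body[5] add  r1, r5, #9 → r1=0x2a
epilogue: pop r5=0x4a, sp=0xa6
epilogue: pop r3=0xe3, sp=0xa7
epilogue: pop r1=0x8b, sp=0xa8
r0: caller-saved, written=True
r1: callee-saved, written=True
r2: caller-saved, written=True
r3: callee-saved, written=True

SURVIVE = r1,r3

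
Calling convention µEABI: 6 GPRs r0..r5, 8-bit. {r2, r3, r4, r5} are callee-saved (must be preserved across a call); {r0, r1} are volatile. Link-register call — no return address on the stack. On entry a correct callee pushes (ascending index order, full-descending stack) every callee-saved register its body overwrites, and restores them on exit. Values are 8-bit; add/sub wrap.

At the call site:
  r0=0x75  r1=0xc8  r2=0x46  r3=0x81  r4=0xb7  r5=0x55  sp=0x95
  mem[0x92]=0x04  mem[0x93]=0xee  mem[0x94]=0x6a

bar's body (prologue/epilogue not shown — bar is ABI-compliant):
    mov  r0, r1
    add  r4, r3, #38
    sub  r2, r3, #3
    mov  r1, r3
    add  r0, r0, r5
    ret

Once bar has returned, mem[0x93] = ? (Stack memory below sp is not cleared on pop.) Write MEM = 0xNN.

MEM = 0xb7

prologue: push r2 → mem[0x94]=0x46, sp=0x94
prologue: push r4 → mem[0x93]=0xb7, sp=0x93
body[0] mov  r0, r1 → r0=0xc8
body[1] add  r4, r3, #38 → r4=0xa7
body[2] sub  r2, r3, #3 → r2=0x7e
body[3] mov  r1, r3 → r1=0x81
body[4] add  r0, r0, r5 → r0=0x1d
epilogue: pop r4=0xb7, sp=0x94
epilogue: pop r2=0x46, sp=0x95
prologue pushed ['r2', 'r4'] at ['0x94', '0x93']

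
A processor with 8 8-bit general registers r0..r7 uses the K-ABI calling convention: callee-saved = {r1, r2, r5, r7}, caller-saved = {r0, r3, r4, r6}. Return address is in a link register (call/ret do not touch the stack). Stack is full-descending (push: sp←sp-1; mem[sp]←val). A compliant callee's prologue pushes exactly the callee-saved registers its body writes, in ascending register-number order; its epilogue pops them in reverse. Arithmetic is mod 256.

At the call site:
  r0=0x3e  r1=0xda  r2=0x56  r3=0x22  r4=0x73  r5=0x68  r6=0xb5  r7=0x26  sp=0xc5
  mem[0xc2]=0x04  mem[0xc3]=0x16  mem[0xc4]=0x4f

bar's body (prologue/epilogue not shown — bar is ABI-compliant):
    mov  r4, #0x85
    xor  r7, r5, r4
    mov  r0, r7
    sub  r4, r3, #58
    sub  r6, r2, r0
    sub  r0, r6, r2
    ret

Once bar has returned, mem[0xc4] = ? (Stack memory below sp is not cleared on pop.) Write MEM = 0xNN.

MEM = 0x26

prologue: push r7 -> mem[0xc4]=0x26, sp=0xc4
body[0] mov  r4, #0x85 -> r4=0x85
body[1] xor  r7, r5, r4 -> r7=0xed
body[2] mov  r0, r7 -> r0=0xed
body[3] sub  r4, r3, #58 -> r4=0xe8
body[4] sub  r6, r2, r0 -> r6=0x69
body[5] sub  r0, r6, r2 -> r0=0x13
epilogue: pop r7=0x26, sp=0xc5
prologue pushed ['r7'] at ['0xc4']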